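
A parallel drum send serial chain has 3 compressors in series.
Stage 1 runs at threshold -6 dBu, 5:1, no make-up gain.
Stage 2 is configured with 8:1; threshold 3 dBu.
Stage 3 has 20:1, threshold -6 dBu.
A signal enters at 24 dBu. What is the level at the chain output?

Stage 1: overshoot 30 dB → 30/5 = 6 dB → 0 dBu.
Stage 2: 0 dBu ≤ 3 dBu, so stage 2 doesn't engage; output 0 dBu.
Stage 3: 0 dBu is 6 dB over -6 dBu; at 20:1 that becomes 0.3 dB over, giving -5.7 dBu.

-5.7 dBu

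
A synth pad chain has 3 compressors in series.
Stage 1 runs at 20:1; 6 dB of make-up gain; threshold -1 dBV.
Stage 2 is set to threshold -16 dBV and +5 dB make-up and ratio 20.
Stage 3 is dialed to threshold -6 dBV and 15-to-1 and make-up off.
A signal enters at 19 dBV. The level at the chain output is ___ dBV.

-9.9 dBV

Stage 1: overshoot 20 dB → 20/20 = 1 dB → 0 dBV; +6 dB make-up → 6 dBV.
Stage 2: 6 dBV is 22 dB over -16 dBV; at 20:1 that becomes 1.1 dB over, giving -14.9 dBV; +5 dB make-up → -9.9 dBV.
Stage 3: below threshold (-9.9 ≤ -6); passes unchanged; output -9.9 dBV.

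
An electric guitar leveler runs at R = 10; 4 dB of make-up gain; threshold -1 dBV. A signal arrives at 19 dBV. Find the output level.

5 dBV

The input is 20 dB above the -1 dBV threshold.
The 20 dB excess becomes 2 dB after 10:1 reduction.
That puts the output at 1 dBV; make-up adds 4 dB, giving 5 dBV.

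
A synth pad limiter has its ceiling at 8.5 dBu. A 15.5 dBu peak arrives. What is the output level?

The limiter clamps the peak to its 8.5 dBu ceiling.

8.5 dBu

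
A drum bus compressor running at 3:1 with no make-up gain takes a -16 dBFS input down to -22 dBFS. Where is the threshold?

Gain reduction = -16 − (-22) = 6 dB; output overshoot = GR / (R − 1) = 6 / 2 = 3 dB.
Threshold = output − output overshoot = -22 − 3 = -25 dBFS.

-25 dBFS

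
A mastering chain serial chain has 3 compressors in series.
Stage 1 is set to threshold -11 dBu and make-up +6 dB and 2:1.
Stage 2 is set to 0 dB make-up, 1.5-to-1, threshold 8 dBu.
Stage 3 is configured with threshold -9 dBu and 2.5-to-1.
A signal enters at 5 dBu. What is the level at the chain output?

-4.2 dBu

Stage 1: 16 dB above -11 dBu, reduced 2:1 to 8 dB above → -3 dBu; +6 dB make-up → 3 dBu.
Stage 2: 3 dBu is at or below the 8 dBu threshold — no compression; output 3 dBu.
Stage 3: overshoot 12 dB → 12/2.5 = 4.8 dB → -4.2 dBu.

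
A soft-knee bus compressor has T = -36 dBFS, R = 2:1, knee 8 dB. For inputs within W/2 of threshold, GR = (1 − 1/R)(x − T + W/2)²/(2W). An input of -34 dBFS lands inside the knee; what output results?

x − T + W/2 = -34 − (-36) + 4 = 6.
GR = (1 − 1/2) × 6² / 16 = 0.5 × 36 / 16 = 1.125 dB.
Output = -34 − 1.125 = -35.125 dBFS.

-35.125 dBFS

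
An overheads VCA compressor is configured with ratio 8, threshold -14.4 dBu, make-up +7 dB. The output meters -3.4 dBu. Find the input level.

17.6 dBu

Before make-up, the level was -3.4 − 7 = -10.4 dBu.
That's 4 dB above the -14.4 dBu threshold.
Input overshoot = R × output overshoot = 32 dB → input = -14.4 + 32 = 17.6 dBu.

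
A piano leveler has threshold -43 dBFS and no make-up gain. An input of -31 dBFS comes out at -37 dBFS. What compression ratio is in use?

2:1

Input overshoot = -31 − (-43) = 12 dB; output overshoot = -37 − (-43) = 6 dB.
Ratio = 12 / 6 = 2.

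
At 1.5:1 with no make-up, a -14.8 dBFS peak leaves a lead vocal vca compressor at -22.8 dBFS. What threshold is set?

Let T be the threshold. Output overshoot = (input overshoot)/R, so -22.8 − T = (-14.8 − T)/1.5.
1.5·(-22.8 − T) = -14.8 − T → 0.5·T = -34.2 − (-14.8) = -19.4.
T = -19.4/0.5 = -38.8 dBFS.

-38.8 dBFS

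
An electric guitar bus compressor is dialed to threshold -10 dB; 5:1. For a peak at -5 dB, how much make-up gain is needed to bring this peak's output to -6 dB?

The peak compresses to -10 + 5/5 = -9 dB.
To reach -6 dB requires -6 − (-9) = 3 dB of make-up.

3 dB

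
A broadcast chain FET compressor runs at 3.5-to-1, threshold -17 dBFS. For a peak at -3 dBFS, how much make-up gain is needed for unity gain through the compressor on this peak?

10 dB

Overshoot 14 dB → 14/3.5 = 4 dB after compression, so the compressed level is -17 + 4 = -13 dBFS.
Make-up = target − compressed = -3 − (-13) = 10 dB.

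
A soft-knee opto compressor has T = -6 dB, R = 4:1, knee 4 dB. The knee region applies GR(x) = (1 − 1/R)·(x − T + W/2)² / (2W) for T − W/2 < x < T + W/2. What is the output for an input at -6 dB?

-6.375 dB

x − T + W/2 = -6 − (-6) + 2 = 2.
GR = (1 − 1/4) × 2² / 8 = 0.75 × 4 / 8 = 0.375 dB.
Output = -6 − 0.375 = -6.375 dB.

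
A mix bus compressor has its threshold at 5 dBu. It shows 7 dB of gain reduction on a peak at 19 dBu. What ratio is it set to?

Input overshoot = 19 − 5 = 14 dB.
Output overshoot = 14 − 7 = 7 dB.
Ratio = input overshoot / output overshoot = 14 / 7 = 2.

2:1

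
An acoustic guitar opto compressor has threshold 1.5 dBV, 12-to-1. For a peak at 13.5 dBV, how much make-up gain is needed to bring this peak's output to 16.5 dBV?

Overshoot 12 dB → 12/12 = 1 dB after compression, so the compressed level is 1.5 + 1 = 2.5 dBV.
Make-up = target − compressed = 16.5 − 2.5 = 14 dB.

14 dB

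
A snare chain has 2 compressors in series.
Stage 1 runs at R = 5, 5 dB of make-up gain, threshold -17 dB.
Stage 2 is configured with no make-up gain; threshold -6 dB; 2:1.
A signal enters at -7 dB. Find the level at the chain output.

-10 dB

Stage 1: -7 dB is 10 dB over -17 dB; at 5:1 that becomes 2 dB over, giving -15 dB; +5 dB make-up → -10 dB.
Stage 2: -10 dB is at or below the -6 dB threshold — no compression; output -10 dB.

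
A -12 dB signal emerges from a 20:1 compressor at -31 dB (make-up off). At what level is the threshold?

-32 dB

Input is 20 dB above T (since output overshoot × R = input overshoot: (-31 − T)·20 = -12 − T gives T = -32 dB).
Check: -32 + (-12 − (-32))/20 = -32 + 1 = -31 dB. ✓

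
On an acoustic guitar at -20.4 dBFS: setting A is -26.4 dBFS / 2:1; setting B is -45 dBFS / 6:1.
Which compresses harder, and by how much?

B, by 17.5 dB

A: GR = 6 − 6/2 = 3 dB.
B: GR = 24.6 − 24.6/6 = 20.5 dB.
B reduces 17.5 dB more.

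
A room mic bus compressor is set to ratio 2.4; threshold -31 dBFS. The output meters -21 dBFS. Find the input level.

Post-compression overshoot = -21 − (-31) = 10 dB.
Undo the ratio: input overshoot = 10 × 2.4 = 24 dB, giving input = -7 dBFS.

-7 dBFS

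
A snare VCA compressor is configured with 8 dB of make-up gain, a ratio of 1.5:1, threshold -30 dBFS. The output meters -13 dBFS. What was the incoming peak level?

Remove make-up: -13 − 8 = -21 dBFS.
The compressed level sits -21 − (-30) = 9 dB over threshold.
Before 1.5:1 compression the overshoot was 9 × 1.5 = 13.5 dB, so input = -30 + 13.5 = -16.5 dBFS.

-16.5 dBFS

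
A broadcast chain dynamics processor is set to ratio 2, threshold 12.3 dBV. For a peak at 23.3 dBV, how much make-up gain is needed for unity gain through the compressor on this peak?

The peak compresses to 12.3 + 11/2 = 17.8 dBV.
To reach 23.3 dBV requires 23.3 − 17.8 = 5.5 dB of make-up.

5.5 dB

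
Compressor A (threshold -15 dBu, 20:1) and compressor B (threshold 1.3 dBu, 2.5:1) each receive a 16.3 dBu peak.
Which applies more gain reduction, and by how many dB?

A: GR = 31.3 − 31.3/20 = 29.735 dB.
B: GR = 15 − 15/2.5 = 9 dB.
A applies 20.735 dB more gain reduction.

A, by 20.735 dB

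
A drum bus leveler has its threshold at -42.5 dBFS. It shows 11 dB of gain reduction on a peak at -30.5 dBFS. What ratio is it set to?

12:1

Input overshoot = -30.5 − (-42.5) = 12 dB.
Output overshoot = 12 − 11 = 1 dB.
Ratio = input overshoot / output overshoot = 12 / 1 = 12.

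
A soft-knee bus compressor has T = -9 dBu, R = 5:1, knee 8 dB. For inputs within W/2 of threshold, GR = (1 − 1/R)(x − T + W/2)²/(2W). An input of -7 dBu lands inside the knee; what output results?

-8.8 dBu

x − T + W/2 = -7 − (-9) + 4 = 6.
GR = (1 − 1/5) × 6² / 16 = 0.8 × 36 / 16 = 1.8 dB.
Output = -7 − 1.8 = -8.8 dBu.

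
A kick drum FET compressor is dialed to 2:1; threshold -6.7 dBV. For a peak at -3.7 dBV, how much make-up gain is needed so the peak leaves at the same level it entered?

1.5 dB

The peak compresses to -6.7 + 3/2 = -5.2 dBV.
To reach -3.7 dBV requires -3.7 − (-5.2) = 1.5 dB of make-up.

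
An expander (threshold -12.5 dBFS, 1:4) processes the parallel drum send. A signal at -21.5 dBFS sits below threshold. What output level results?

-48.5 dBFS

Below threshold, a 1:4 expander applies gain = (4−1)×(T − x) of attenuation.
(4−1) × 9 = 27 dB, so output = -21.5 − 27 = -48.5 dBFS.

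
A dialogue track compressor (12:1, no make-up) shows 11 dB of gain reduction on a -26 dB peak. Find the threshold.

-38 dB

Gain reduction = -26 − (-37) = 11 dB; output overshoot = GR / (R − 1) = 11 / 11 = 1 dB.
Threshold = output − output overshoot = -37 − 1 = -38 dB.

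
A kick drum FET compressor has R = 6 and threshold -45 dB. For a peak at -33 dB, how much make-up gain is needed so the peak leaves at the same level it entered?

Overshoot 12 dB → 12/6 = 2 dB after compression, so the compressed level is -45 + 2 = -43 dB.
Make-up = target − compressed = -33 − (-43) = 10 dB.

10 dB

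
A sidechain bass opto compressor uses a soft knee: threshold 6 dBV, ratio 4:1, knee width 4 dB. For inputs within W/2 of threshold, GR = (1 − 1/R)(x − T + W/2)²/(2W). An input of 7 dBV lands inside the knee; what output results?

6.15625 dBV

x − T + W/2 = 7 − 6 + 2 = 3.
GR = (1 − 1/4) × 3² / 8 = 0.75 × 9 / 8 = 0.84375 dB.
Output = 7 − 0.84375 = 6.15625 dBV.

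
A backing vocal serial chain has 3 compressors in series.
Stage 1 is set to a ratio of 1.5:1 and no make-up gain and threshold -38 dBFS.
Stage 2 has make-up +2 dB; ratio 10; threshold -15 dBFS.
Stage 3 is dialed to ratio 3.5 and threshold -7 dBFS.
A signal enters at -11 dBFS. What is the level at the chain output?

-18 dBFS

Stage 1: -11 dBFS is 27 dB over -38 dBFS; at 1.5:1 that becomes 18 dB over, giving -20 dBFS.
Stage 2: below threshold (-20 ≤ -15); passes unchanged; make-up brings it to -18 dBFS.
Stage 3: -18 dBFS ≤ -7 dBFS, so stage 3 doesn't engage; output -18 dBFS.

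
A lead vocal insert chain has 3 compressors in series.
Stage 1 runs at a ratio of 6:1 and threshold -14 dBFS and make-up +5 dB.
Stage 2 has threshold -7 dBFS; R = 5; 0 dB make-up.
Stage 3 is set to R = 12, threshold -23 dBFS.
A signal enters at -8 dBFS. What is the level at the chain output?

Stage 1: 6 dB above -14 dBFS, reduced 6:1 to 1 dB above → -13 dBFS; +5 dB make-up → -8 dBFS.
Stage 2: -8 dBFS is at or below the -7 dBFS threshold — no compression; output -8 dBFS.
Stage 3: 15 dB above -23 dBFS, reduced 12:1 to 1.25 dB above → -21.75 dBFS.

-21.75 dBFS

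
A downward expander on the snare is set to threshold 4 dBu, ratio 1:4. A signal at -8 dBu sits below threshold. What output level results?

Undershoot = 4 − (-8) = 12 dB.
At 1:4, that expands to 48 dB under threshold.
Output = 4 − 48 = -44 dBu.

-44 dBu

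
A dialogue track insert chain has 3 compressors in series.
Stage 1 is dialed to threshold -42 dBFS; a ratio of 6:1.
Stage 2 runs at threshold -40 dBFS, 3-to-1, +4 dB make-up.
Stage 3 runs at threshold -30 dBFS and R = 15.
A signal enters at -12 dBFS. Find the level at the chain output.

-35 dBFS

Stage 1: 30 dB above -42 dBFS, reduced 6:1 to 5 dB above → -37 dBFS.
Stage 2: -37 dBFS is 3 dB over -40 dBFS; at 3:1 that becomes 1 dB over, giving -39 dBFS; +4 dB make-up → -35 dBFS.
Stage 3: -35 dBFS ≤ -30 dBFS, so stage 3 doesn't engage; output -35 dBFS.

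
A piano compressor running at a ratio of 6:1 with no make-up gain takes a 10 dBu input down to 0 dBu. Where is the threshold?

-2 dBu

Let T be the threshold. Output overshoot = (input overshoot)/R, so 0 − T = (10 − T)/6.
6·(0 − T) = 10 − T → 5·T = 0 − 10 = -10.
T = -10/5 = -2 dBu.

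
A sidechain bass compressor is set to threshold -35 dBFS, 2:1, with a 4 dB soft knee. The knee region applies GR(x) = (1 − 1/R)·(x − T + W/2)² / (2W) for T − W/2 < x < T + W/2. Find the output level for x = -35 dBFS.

-35.25 dBFS

x − T + W/2 = -35 − (-35) + 2 = 2.
GR = (1 − 1/2) × 2² / 8 = 0.5 × 4 / 8 = 0.25 dB.
Output = -35 − 0.25 = -35.25 dBFS.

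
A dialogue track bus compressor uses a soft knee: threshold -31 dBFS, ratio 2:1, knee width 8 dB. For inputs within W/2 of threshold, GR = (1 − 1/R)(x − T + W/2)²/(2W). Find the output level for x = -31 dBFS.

-31.5 dBFS

x − T + W/2 = -31 − (-31) + 4 = 4.
GR = (1 − 1/2) × 4² / 16 = 0.5 × 16 / 16 = 0.5 dB.
Output = -31 − 0.5 = -31.5 dBFS.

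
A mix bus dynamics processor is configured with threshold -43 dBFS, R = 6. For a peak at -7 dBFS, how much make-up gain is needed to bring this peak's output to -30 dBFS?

Without make-up, output = threshold + overshoot/6 = -43 + 6 = -37 dBFS.
Gap to target: 7 dB.

7 dB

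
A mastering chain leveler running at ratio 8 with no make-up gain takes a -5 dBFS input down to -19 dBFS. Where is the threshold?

-21 dBFS

Gain reduction = -5 − (-19) = 14 dB; output overshoot = GR / (R − 1) = 14 / 7 = 2 dB.
Threshold = output − output overshoot = -19 − 2 = -21 dBFS.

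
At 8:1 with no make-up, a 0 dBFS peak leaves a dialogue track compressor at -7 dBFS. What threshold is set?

Let T be the threshold. Output overshoot = (input overshoot)/R, so -7 − T = (0 − T)/8.
8·(-7 − T) = 0 − T → 7·T = -56 − 0 = -56.
T = -56/7 = -8 dBFS.

-8 dBFS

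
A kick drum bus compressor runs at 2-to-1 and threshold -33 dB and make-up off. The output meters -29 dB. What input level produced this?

-25 dB

Post-compression overshoot = -29 − (-33) = 4 dB.
Input overshoot = R × output overshoot = 8 dB → input = -33 + 8 = -25 dB.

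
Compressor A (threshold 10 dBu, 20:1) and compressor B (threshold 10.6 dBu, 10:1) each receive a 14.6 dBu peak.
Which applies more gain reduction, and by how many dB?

A: 4.6 dB over, compressed to 0.23 dB over, so 4.37 dB of GR.
B: 4 dB over, compressed to 0.4 dB over, so 3.6 dB of GR.
A reduces 0.77 dB more.

A, by 0.77 dB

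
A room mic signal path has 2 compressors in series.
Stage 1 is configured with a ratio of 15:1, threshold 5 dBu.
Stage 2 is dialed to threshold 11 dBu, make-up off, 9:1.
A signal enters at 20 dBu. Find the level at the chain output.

6 dBu

Stage 1: 15 dB above 5 dBu, reduced 15:1 to 1 dB above → 6 dBu.
Stage 2: below threshold (6 ≤ 11); passes unchanged; output 6 dBu.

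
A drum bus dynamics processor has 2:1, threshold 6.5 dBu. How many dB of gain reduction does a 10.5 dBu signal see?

The signal is 4 dB above threshold.
After 2:1 compression the overshoot becomes 4/2 = 2 dB.
So the signal is attenuated by 4 − 2 = 2 dB.

2 dB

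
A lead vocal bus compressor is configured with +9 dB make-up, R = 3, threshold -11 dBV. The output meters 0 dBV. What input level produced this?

-5 dBV

Stripping the +9 dB make-up gives -9 dBV at the gain stage.
Post-compression overshoot = -9 − (-11) = 2 dB.
Undo the ratio: input overshoot = 2 × 3 = 6 dB, giving input = -5 dBV.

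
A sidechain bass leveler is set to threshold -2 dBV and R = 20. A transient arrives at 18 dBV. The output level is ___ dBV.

-1 dBV

18 dBV sits 20 dB over threshold.
At 20:1 the overshoot is divided by 20, leaving 1 dB above threshold.
Output = -2 + 1 = -1 dBV.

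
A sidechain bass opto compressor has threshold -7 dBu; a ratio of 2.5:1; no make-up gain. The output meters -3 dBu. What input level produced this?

3 dBu

That's 4 dB above the -7 dBu threshold.
Input overshoot = R × output overshoot = 10 dB → input = -7 + 10 = 3 dBu.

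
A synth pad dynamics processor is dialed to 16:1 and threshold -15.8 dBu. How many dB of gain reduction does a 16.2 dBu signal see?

30 dB

Overshoot = 16.2 − (-15.8) = 32 dB.
At 16:1, output sits 32/16 = 2 dB above threshold.
GR = overshoot in − overshoot out = 32 − 2 = 30 dB.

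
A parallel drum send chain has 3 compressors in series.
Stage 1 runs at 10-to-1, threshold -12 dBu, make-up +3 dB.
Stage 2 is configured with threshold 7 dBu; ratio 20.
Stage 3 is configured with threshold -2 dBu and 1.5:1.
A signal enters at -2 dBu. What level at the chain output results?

-8 dBu

Stage 1: overshoot 10 dB → 10/10 = 1 dB → -11 dBu; +3 dB make-up → -8 dBu.
Stage 2: -8 dBu ≤ 7 dBu, so stage 2 doesn't engage; output -8 dBu.
Stage 3: -8 dBu is at or below the -2 dBu threshold — no compression; output -8 dBu.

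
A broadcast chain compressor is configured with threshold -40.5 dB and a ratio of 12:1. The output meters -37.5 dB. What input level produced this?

The compressed level sits -37.5 − (-40.5) = 3 dB over threshold.
Input overshoot = R × output overshoot = 36 dB → input = -40.5 + 36 = -4.5 dB.

-4.5 dB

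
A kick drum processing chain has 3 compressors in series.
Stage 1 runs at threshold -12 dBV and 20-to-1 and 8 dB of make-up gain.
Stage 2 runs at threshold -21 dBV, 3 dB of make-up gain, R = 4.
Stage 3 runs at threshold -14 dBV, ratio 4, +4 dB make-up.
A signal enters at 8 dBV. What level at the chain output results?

-9.875 dBV

Stage 1: overshoot 20 dB → 20/20 = 1 dB → -11 dBV; +8 dB make-up → -3 dBV.
Stage 2: overshoot 18 dB → 18/4 = 4.5 dB → -16.5 dBV; +3 dB make-up → -13.5 dBV.
Stage 3: -13.5 dBV is 0.5 dB over -14 dBV; at 4:1 that becomes 0.125 dB over, giving -13.875 dBV; +4 dB make-up → -9.875 dBV.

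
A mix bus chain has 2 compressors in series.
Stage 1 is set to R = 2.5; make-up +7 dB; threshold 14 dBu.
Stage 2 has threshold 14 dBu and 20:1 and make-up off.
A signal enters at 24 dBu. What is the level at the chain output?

Stage 1: 10 dB above 14 dBu, reduced 2.5:1 to 4 dB above → 18 dBu; +7 dB make-up → 25 dBu.
Stage 2: overshoot 11 dB → 11/20 = 0.55 dB → 14.55 dBu.

14.55 dBu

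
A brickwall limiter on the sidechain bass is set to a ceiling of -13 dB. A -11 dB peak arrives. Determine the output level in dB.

At ∞:1, everything above -13 dB is held at the ceiling.

-13 dB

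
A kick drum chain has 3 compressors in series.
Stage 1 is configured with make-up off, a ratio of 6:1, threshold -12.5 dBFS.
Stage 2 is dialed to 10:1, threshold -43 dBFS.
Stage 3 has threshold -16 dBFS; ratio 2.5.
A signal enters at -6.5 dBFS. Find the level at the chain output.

Stage 1: overshoot 6 dB → 6/6 = 1 dB → -11.5 dBFS.
Stage 2: overshoot 31.5 dB → 31.5/10 = 3.15 dB → -39.85 dBFS.
Stage 3: -39.85 dBFS is at or below the -16 dBFS threshold — no compression; output -39.85 dBFS.

-39.85 dBFS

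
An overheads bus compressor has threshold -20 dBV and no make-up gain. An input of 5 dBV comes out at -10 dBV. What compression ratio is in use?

Input overshoot = 5 − (-20) = 25 dB; output overshoot = -10 − (-20) = 10 dB.
Ratio = 25 / 10 = 2.5.

2.5:1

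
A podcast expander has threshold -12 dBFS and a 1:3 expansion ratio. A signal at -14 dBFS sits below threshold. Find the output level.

-18 dBFS

Undershoot = (-12) − (-14) = 2 dB.
At 1:3, that expands to 6 dB under threshold.
Output = -12 − 6 = -18 dBFS.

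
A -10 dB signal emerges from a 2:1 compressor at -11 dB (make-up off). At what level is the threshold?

-12 dB

Input is 2 dB above T (since output overshoot × R = input overshoot: (-11 − T)·2 = -10 − T gives T = -12 dB).
Check: -12 + (-10 − (-12))/2 = -12 + 1 = -11 dB. ✓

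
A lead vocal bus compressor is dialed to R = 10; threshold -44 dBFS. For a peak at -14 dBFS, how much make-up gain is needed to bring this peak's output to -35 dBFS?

The peak compresses to -44 + 30/10 = -41 dBFS.
To reach -35 dBFS requires -35 − (-41) = 6 dB of make-up.

6 dB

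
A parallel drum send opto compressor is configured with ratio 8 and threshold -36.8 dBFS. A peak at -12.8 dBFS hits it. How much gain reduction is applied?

21 dB

The signal is 24 dB above threshold.
A 8:1 ratio leaves 3 dB of that excess.
Gain reduction = 24 − 3 = 21 dB.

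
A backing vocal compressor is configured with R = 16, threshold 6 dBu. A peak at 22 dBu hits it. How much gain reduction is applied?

15 dB

The signal is 16 dB above threshold.
At 16:1, output sits 16/16 = 1 dB above threshold.
So the signal is attenuated by 16 − 1 = 15 dB.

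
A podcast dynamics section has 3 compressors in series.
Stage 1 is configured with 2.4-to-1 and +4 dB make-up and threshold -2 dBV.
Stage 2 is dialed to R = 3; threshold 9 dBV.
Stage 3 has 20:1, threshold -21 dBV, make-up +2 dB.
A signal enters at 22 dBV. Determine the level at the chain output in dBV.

-17.45 dBV

Stage 1: overshoot 24 dB → 24/2.4 = 10 dB → 8 dBV; +4 dB make-up → 12 dBV.
Stage 2: 12 dBV is 3 dB over 9 dBV; at 3:1 that becomes 1 dB over, giving 10 dBV.
Stage 3: overshoot 31 dB → 31/20 = 1.55 dB → -19.45 dBV; +2 dB make-up → -17.45 dBV.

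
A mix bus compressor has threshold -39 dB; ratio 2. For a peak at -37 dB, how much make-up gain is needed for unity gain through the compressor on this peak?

1 dB

Without make-up, output = threshold + overshoot/2 = -39 + 1 = -38 dB.
Gap to target: 1 dB.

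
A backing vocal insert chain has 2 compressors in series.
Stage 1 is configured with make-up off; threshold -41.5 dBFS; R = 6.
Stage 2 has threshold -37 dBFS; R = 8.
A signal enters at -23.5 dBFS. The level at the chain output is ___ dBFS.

Stage 1: -23.5 dBFS is 18 dB over -41.5 dBFS; at 6:1 that becomes 3 dB over, giving -38.5 dBFS.
Stage 2: below threshold (-38.5 ≤ -37); passes unchanged; output -38.5 dBFS.

-38.5 dBFS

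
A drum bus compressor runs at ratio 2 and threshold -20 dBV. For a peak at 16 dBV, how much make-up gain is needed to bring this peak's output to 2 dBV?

4 dB

Overshoot 36 dB → 36/2 = 18 dB after compression, so the compressed level is -20 + 18 = -2 dBV.
Make-up = target − compressed = 2 − (-2) = 4 dB.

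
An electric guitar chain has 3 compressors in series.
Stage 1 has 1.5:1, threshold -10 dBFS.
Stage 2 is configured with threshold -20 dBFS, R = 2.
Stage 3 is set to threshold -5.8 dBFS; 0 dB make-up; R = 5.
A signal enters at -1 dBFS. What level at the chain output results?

-12 dBFS

Stage 1: overshoot 9 dB → 9/1.5 = 6 dB → -4 dBFS.
Stage 2: overshoot 16 dB → 16/2 = 8 dB → -12 dBFS.
Stage 3: below threshold (-12 ≤ -5.8); passes unchanged; output -12 dBFS.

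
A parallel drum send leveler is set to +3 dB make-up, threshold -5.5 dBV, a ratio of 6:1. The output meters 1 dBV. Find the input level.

15.5 dBV

Remove make-up: 1 − 3 = -2 dBV.
That's 3.5 dB above the -5.5 dBV threshold.
Undo the ratio: input overshoot = 3.5 × 6 = 21 dB, giving input = 15.5 dBV.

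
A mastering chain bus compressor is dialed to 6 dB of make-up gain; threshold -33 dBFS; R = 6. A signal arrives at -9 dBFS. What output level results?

-23 dBFS

The input is 24 dB above the -33 dBFS threshold.
At 6:1 the overshoot is divided by 6, leaving 4 dB above threshold.
So the level is -33 + 4 = -29 dBFS; make-up adds 6 dB, giving -23 dBFS.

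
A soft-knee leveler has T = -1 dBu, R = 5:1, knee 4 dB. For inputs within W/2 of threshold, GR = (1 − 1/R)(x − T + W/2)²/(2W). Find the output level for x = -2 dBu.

x − T + W/2 = -2 − (-1) + 2 = 1.
GR = (1 − 1/5) × 1² / 8 = 0.8 × 1 / 8 = 0.1 dB.
Output = -2 − 0.1 = -2.1 dBu.

-2.1 dBu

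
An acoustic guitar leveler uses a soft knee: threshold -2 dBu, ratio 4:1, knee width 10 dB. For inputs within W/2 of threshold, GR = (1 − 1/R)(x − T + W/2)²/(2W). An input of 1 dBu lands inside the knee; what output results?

-1.4 dBu

x − T + W/2 = 1 − (-2) + 5 = 8.
GR = (1 − 1/4) × 8² / 20 = 0.75 × 64 / 20 = 2.4 dB.
Output = 1 − 2.4 = -1.4 dBu.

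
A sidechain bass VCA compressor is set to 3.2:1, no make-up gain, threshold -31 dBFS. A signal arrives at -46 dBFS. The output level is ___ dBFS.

-46 dBFS is 15 dB below the -31 dBFS threshold, so no gain reduction is applied.
Output = input = -46 dBFS.

-46 dBFS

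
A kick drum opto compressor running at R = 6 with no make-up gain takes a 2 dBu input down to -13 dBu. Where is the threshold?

Input is 18 dB above T (since output overshoot × R = input overshoot: (-13 − T)·6 = 2 − T gives T = -16 dBu).
Check: -16 + (2 − (-16))/6 = -16 + 3 = -13 dBu. ✓

-16 dBu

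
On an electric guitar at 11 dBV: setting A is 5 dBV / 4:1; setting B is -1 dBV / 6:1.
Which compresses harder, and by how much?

A: GR = 6 − 6/4 = 4.5 dB.
B: GR = 12 − 12/6 = 10 dB.
B applies 5.5 dB more gain reduction.

B, by 5.5 dB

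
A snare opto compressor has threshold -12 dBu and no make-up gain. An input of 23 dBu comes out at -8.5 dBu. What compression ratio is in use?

10:1

Input overshoot = 23 − (-12) = 35 dB; output overshoot = -8.5 − (-12) = 3.5 dB.
Ratio = 35 / 3.5 = 10.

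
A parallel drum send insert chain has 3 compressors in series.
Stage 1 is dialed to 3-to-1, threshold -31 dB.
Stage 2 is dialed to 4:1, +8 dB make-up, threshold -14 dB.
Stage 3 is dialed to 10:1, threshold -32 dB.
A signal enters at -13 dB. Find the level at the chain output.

Stage 1: overshoot 18 dB → 18/3 = 6 dB → -25 dB.
Stage 2: below threshold (-25 ≤ -14); passes unchanged; make-up brings it to -17 dB.
Stage 3: overshoot 15 dB → 15/10 = 1.5 dB → -30.5 dB.

-30.5 dB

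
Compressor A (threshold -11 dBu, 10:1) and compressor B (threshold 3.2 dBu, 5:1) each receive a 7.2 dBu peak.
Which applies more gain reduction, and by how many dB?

A: 18.2 dB over, compressed to 1.82 dB over, so 16.38 dB of GR.
B: 4 dB over, compressed to 0.8 dB over, so 3.2 dB of GR.
A applies 13.18 dB more gain reduction.

A, by 13.18 dB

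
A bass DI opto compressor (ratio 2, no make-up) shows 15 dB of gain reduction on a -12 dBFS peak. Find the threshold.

-42 dBFS

Let T be the threshold. Output overshoot = (input overshoot)/R, so -27 − T = (-12 − T)/2.
2·(-27 − T) = -12 − T → 1·T = -54 − (-12) = -42.
T = -42/1 = -42 dBFS.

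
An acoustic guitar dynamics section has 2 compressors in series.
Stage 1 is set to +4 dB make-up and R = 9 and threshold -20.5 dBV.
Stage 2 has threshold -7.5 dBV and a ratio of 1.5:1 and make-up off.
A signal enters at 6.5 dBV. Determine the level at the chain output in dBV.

-13.5 dBV

Stage 1: 6.5 dBV is 27 dB over -20.5 dBV; at 9:1 that becomes 3 dB over, giving -17.5 dBV; +4 dB make-up → -13.5 dBV.
Stage 2: -13.5 dBV is at or below the -7.5 dBV threshold — no compression; output -13.5 dBV.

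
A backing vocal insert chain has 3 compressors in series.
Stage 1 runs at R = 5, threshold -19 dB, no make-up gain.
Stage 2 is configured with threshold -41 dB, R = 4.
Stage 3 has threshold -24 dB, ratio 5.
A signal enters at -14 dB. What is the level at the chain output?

Stage 1: -14 dB is 5 dB over -19 dB; at 5:1 that becomes 1 dB over, giving -18 dB.
Stage 2: overshoot 23 dB → 23/4 = 5.75 dB → -35.25 dB.
Stage 3: -35.25 dB is at or below the -24 dB threshold — no compression; output -35.25 dB.

-35.25 dB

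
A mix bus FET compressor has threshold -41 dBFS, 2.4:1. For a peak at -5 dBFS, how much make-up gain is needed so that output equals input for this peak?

The peak compresses to -41 + 36/2.4 = -26 dBFS.
To reach -5 dBFS requires -5 − (-26) = 21 dB of make-up.

21 dB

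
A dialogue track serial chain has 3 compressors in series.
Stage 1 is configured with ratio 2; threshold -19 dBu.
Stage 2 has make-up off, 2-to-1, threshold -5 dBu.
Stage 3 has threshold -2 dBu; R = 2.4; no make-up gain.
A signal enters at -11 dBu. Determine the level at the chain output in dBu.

-15 dBu

Stage 1: -11 dBu is 8 dB over -19 dBu; at 2:1 that becomes 4 dB over, giving -15 dBu.
Stage 2: -15 dBu ≤ -5 dBu, so stage 2 doesn't engage; output -15 dBu.
Stage 3: -15 dBu is at or below the -2 dBu threshold — no compression; output -15 dBu.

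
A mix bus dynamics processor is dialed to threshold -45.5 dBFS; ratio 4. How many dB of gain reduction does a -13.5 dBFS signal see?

24 dB

-13.5 dBFS exceeds the threshold by 32 dB.
At 4:1, output sits 32/4 = 8 dB above threshold.
Gain reduction = 32 − 8 = 24 dB.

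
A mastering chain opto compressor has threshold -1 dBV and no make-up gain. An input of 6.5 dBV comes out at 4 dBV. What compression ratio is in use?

1.5:1

Input overshoot = 6.5 − (-1) = 7.5 dB; output overshoot = 4 − (-1) = 5 dB.
Ratio = 7.5 / 5 = 1.5.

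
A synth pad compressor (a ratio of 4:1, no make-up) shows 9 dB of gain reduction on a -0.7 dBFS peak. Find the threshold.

-12.7 dBFS

Let T be the threshold. Output overshoot = (input overshoot)/R, so -9.7 − T = (-0.7 − T)/4.
4·(-9.7 − T) = -0.7 − T → 3·T = -38.8 − (-0.7) = -38.1.
T = -38.1/3 = -12.7 dBFS.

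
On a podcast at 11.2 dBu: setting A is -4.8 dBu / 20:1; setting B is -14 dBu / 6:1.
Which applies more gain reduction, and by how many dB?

B, by 5.8 dB

A: GR = 16 − 16/20 = 15.2 dB.
B: GR = 25.2 − 25.2/6 = 21 dB.
B applies 5.8 dB more gain reduction.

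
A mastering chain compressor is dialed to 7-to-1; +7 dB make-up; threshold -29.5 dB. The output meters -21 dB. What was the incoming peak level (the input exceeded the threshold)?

Stripping the +7 dB make-up gives -28 dB at the gain stage.
That's 1.5 dB above the -29.5 dB threshold.
Before 7:1 compression the overshoot was 1.5 × 7 = 10.5 dB, so input = -29.5 + 10.5 = -19 dB.

-19 dB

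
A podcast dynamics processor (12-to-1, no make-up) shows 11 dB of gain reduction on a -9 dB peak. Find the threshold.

Input is 12 dB above T (since output overshoot × R = input overshoot: (-20 − T)·12 = -9 − T gives T = -21 dB).
Check: -21 + (-9 − (-21))/12 = -21 + 1 = -20 dB. ✓

-21 dB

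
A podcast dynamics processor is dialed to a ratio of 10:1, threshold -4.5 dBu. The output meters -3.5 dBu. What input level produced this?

5.5 dBu

The compressed level sits -3.5 − (-4.5) = 1 dB over threshold.
Undo the ratio: input overshoot = 1 × 10 = 10 dB, giving input = 5.5 dBu.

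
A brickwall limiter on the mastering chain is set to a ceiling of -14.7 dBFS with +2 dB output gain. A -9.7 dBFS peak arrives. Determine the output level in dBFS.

At ∞:1, everything above -14.7 dBFS is held at the ceiling.
Output gain then adds 2 dB: -14.7 + 2 = -12.7 dBFS.

-12.7 dBFS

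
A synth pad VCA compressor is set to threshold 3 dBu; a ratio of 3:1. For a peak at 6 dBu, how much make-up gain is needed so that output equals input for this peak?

The peak compresses to 3 + 3/3 = 4 dBu.
To reach 6 dBu requires 6 − 4 = 2 dB of make-up.

2 dB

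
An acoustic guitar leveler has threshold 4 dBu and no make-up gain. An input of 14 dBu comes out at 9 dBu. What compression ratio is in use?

2:1

Input overshoot = 14 − 4 = 10 dB; output overshoot = 9 − 4 = 5 dB.
Ratio = 10 / 5 = 2.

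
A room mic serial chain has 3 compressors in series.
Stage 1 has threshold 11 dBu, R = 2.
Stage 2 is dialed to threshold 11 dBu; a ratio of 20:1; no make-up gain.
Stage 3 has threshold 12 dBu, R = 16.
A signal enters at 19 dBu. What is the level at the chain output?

Stage 1: overshoot 8 dB → 8/2 = 4 dB → 15 dBu.
Stage 2: overshoot 4 dB → 4/20 = 0.2 dB → 11.2 dBu.
Stage 3: 11.2 dBu is at or below the 12 dBu threshold — no compression; output 11.2 dBu.

11.2 dBu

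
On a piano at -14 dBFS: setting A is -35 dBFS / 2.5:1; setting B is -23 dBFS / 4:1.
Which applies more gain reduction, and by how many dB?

A, by 5.85 dB

A: GR = 21 − 21/2.5 = 12.6 dB.
B: GR = 9 − 9/4 = 6.75 dB.
A reduces 5.85 dB more.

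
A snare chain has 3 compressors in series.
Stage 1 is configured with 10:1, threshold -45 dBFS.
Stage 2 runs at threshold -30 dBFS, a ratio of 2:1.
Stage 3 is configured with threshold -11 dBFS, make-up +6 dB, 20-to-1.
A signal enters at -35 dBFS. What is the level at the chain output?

Stage 1: -35 dBFS is 10 dB over -45 dBFS; at 10:1 that becomes 1 dB over, giving -44 dBFS.
Stage 2: below threshold (-44 ≤ -30); passes unchanged; output -44 dBFS.
Stage 3: below threshold (-44 ≤ -11); passes unchanged; make-up brings it to -38 dBFS.

-38 dBFS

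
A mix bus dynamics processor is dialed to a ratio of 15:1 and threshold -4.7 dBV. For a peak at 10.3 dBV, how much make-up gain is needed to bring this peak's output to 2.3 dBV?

6 dB

The peak compresses to -4.7 + 15/15 = -3.7 dBV.
To reach 2.3 dBV requires 2.3 − (-3.7) = 6 dB of make-up.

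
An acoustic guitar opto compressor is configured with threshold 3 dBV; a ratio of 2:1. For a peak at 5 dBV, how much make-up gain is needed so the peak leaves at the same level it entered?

1 dB

Overshoot 2 dB → 2/2 = 1 dB after compression, so the compressed level is 3 + 1 = 4 dBV.
Make-up = target − compressed = 5 − 4 = 1 dB.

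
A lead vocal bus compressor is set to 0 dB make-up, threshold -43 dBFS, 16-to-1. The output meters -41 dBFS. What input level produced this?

-11 dBFS

Post-compression overshoot = -41 − (-43) = 2 dB.
Undo the ratio: input overshoot = 2 × 16 = 32 dB, giving input = -11 dBFS.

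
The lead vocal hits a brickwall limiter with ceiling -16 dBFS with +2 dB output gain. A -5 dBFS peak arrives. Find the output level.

At ∞:1, everything above -16 dBFS is held at the ceiling.
Output gain then adds 2 dB: -16 + 2 = -14 dBFS.

-14 dBFS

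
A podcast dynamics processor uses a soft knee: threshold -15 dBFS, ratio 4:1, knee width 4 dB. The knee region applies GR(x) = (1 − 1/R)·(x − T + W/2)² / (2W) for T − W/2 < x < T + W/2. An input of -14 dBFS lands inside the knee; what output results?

-14.84375 dBFS

x − T + W/2 = -14 − (-15) + 2 = 3.
GR = (1 − 1/4) × 3² / 8 = 0.75 × 9 / 8 = 0.84375 dB.
Output = -14 − 0.84375 = -14.84375 dBFS.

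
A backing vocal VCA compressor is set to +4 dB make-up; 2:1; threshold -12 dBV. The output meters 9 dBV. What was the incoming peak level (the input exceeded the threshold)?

22 dBV

Remove make-up: 9 − 4 = 5 dBV.
That's 17 dB above the -12 dBV threshold.
Undo the ratio: input overshoot = 17 × 2 = 34 dB, giving input = 22 dBV.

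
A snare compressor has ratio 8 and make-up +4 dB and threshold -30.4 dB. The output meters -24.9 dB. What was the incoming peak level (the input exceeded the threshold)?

Remove make-up: -24.9 − 4 = -28.9 dB.
Post-compression overshoot = -28.9 − (-30.4) = 1.5 dB.
Input overshoot = R × output overshoot = 12 dB → input = -30.4 + 12 = -18.4 dB.

-18.4 dB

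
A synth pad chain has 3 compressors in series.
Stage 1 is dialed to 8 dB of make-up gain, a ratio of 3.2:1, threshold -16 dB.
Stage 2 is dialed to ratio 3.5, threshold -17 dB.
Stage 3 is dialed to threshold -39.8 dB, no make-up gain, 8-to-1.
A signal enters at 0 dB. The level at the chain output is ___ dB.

-36.45 dB

Stage 1: 0 dB is 16 dB over -16 dB; at 3.2:1 that becomes 5 dB over, giving -11 dB; +8 dB make-up → -3 dB.
Stage 2: 14 dB above -17 dB, reduced 3.5:1 to 4 dB above → -13 dB.
Stage 3: overshoot 26.8 dB → 26.8/8 = 3.35 dB → -36.45 dB.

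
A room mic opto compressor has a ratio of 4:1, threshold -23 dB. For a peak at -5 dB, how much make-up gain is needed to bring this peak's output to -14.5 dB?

4 dB

Overshoot 18 dB → 18/4 = 4.5 dB after compression, so the compressed level is -23 + 4.5 = -18.5 dB.
Make-up = target − compressed = -14.5 − (-18.5) = 4 dB.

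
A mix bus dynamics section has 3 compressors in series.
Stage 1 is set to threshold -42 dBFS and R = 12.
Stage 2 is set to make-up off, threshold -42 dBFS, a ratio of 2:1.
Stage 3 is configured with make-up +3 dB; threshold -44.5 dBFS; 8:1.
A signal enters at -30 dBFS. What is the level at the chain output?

Stage 1: overshoot 12 dB → 12/12 = 1 dB → -41 dBFS.
Stage 2: 1 dB above -42 dBFS, reduced 2:1 to 0.5 dB above → -41.5 dBFS.
Stage 3: 3 dB above -44.5 dBFS, reduced 8:1 to 0.375 dB above → -44.125 dBFS; +3 dB make-up → -41.125 dBFS.

-41.125 dBFS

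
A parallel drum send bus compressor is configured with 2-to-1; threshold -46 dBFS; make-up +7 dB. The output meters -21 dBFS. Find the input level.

Before make-up, the level was -21 − 7 = -28 dBFS.
The compressed level sits -28 − (-46) = 18 dB over threshold.
Before 2:1 compression the overshoot was 18 × 2 = 36 dB, so input = -46 + 36 = -10 dBFS.

-10 dBFS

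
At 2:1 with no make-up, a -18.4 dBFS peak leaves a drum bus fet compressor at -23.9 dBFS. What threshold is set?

-29.4 dBFS

Input is 11 dB above T (since output overshoot × R = input overshoot: (-23.9 − T)·2 = -18.4 − T gives T = -29.4 dBFS).
Check: -29.4 + (-18.4 − (-29.4))/2 = -29.4 + 5.5 = -23.9 dBFS. ✓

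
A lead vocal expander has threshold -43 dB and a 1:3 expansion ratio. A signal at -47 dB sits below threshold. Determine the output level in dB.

-55 dB

Undershoot = (-43) − (-47) = 4 dB.
At 1:3, that expands to 12 dB under threshold.
Output = -43 − 12 = -55 dB.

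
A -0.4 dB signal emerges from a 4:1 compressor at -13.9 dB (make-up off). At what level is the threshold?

-18.4 dB

Let T be the threshold. Output overshoot = (input overshoot)/R, so -13.9 − T = (-0.4 − T)/4.
4·(-13.9 − T) = -0.4 − T → 3·T = -55.6 − (-0.4) = -55.2.
T = -55.2/3 = -18.4 dB.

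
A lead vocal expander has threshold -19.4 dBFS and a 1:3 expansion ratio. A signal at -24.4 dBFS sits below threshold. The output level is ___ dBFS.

-34.4 dBFS

Below threshold, a 1:3 expander applies gain = (3−1)×(T − x) of attenuation.
(3−1) × 5 = 10 dB, so output = -24.4 − 10 = -34.4 dBFS.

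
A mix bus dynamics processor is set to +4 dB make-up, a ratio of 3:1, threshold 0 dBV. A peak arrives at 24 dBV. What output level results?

Overshoot: 24 − 0 = 24 dB.
The 24 dB excess becomes 8 dB after 3:1 reduction.
Output = 0 + 8 = 8 dBV; make-up adds 4 dB, giving 12 dBV.

12 dBV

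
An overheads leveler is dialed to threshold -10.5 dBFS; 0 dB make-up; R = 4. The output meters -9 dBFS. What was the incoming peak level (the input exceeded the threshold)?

The compressed level sits -9 − (-10.5) = 1.5 dB over threshold.
Before 4:1 compression the overshoot was 1.5 × 4 = 6 dB, so input = -10.5 + 6 = -4.5 dBFS.

-4.5 dBFS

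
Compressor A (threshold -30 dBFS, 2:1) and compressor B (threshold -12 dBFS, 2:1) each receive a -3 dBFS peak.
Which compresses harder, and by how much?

A: GR = 27 − 27/2 = 13.5 dB.
B: GR = 9 − 9/2 = 4.5 dB.
Difference: 9 dB in favour of A.

A, by 9 dB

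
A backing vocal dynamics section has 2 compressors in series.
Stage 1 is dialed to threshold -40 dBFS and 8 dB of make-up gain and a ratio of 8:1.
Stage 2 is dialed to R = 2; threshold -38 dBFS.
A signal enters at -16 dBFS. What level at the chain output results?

Stage 1: overshoot 24 dB → 24/8 = 3 dB → -37 dBFS; +8 dB make-up → -29 dBFS.
Stage 2: overshoot 9 dB → 9/2 = 4.5 dB → -33.5 dBFS.

-33.5 dBFS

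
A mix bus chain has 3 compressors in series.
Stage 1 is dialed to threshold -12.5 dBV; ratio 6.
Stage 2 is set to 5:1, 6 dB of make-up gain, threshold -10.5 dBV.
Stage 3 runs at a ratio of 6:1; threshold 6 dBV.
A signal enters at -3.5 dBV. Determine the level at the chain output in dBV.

-5 dBV

Stage 1: overshoot 9 dB → 9/6 = 1.5 dB → -11 dBV.
Stage 2: -11 dBV is at or below the -10.5 dBV threshold — no compression; make-up brings it to -5 dBV.
Stage 3: -5 dBV is at or below the 6 dBV threshold — no compression; output -5 dBV.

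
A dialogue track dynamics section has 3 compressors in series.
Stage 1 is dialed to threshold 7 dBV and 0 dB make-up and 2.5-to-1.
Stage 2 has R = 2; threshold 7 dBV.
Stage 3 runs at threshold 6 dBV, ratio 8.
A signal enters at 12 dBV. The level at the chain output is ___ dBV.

Stage 1: 12 dBV is 5 dB over 7 dBV; at 2.5:1 that becomes 2 dB over, giving 9 dBV.
Stage 2: 9 dBV is 2 dB over 7 dBV; at 2:1 that becomes 1 dB over, giving 8 dBV.
Stage 3: overshoot 2 dB → 2/8 = 0.25 dB → 6.25 dBV.

6.25 dBV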